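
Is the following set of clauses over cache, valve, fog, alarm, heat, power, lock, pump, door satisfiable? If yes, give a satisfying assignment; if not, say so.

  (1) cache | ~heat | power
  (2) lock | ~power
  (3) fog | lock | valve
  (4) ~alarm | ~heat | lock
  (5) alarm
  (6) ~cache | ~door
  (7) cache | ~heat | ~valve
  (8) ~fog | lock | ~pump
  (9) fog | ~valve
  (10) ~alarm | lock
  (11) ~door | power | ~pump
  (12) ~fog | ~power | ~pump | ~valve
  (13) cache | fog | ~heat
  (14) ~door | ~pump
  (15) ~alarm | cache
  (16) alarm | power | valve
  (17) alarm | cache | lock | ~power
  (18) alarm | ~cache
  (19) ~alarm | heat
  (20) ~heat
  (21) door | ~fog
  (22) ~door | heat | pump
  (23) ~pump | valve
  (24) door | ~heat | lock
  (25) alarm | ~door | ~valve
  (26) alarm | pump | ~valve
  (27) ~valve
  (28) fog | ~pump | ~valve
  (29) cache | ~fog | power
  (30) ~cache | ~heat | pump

Case heat = True:
  Clause (~heat) is falsified — contradiction.
Case heat = False:
  (alarm) forces alarm = True.
  Clause (~alarm | heat) is falsified — contradiction.
Both cases fail, so the formula is unsatisfiable.

The formula is unsatisfiable.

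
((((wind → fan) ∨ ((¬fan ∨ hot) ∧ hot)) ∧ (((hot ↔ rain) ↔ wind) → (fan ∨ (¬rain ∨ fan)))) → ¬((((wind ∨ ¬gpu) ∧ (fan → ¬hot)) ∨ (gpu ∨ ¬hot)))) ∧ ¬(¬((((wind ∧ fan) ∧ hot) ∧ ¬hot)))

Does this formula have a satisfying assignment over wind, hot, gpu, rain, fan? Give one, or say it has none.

UNSATISFIABLE

The conjunct ¬(¬((((wind ∧ fan) ∧ hot) ∧ ¬hot))) is unsatisfiable on its own:
  wind=F, hot=F, fan=F: evaluates to False.
  wind=F, hot=F, fan=T: evaluates to False.
  wind=F, hot=T, fan=F: evaluates to False.
  wind=F, hot=T, fan=T: evaluates to False.
  wind=T, hot=F, fan=F: evaluates to False.
  wind=T, hot=F, fan=T: evaluates to False.
  wind=T, hot=T, fan=F: evaluates to False.
  wind=T, hot=T, fan=T: evaluates to False.
So the whole conjunction is unsatisfiable.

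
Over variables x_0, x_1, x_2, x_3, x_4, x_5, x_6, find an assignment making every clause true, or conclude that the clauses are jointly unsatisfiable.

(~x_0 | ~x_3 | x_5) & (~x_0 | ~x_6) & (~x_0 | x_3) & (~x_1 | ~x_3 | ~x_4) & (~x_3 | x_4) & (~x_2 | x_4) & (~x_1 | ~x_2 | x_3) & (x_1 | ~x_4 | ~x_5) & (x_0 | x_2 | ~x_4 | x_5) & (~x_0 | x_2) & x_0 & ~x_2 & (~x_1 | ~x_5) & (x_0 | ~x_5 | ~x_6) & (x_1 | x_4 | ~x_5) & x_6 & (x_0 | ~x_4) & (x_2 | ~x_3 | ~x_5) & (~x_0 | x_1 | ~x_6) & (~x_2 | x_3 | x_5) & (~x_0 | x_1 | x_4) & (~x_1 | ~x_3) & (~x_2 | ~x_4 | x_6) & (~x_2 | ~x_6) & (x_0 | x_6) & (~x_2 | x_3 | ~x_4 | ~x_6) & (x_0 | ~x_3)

Case x_0 = True:
  (~x_0 | ~x_6) forces x_6 = False.
  Clause (x_6) is falsified — contradiction.
Case x_0 = False:
  Clause (x_0) is falsified — contradiction.
Both cases fail, so the formula is unsatisfiable.

No satisfying assignment exists.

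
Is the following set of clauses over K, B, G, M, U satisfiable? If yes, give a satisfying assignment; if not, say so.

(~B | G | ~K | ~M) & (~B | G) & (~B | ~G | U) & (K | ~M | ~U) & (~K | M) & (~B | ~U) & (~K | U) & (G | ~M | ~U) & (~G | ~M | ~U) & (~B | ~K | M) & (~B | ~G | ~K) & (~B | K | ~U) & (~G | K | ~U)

Try K = True:
  (~K | M) forces M = True.
  (~K | U) forces U = True.
  (~B | ~U) forces B = False.
  (G | ~M | ~U) forces G = True.
  clause (~G | ~M | ~U) is falsified — backtrack.
So K = False.
Set B = False.
Set G = True.
  then (~G | K | ~U) forces U = False.
Set M = True.
All clauses satisfied.

K = False, B = False, G = True, M = True, U = False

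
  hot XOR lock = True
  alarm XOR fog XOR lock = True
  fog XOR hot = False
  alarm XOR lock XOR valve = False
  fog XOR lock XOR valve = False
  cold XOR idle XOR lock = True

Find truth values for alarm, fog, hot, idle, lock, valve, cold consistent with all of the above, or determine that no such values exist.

alarm: False, fog: False, hot: False, idle: False, lock: True, valve: True, cold: False

hot XOR lock = F XOR T = True ✓
alarm XOR fog XOR lock = F XOR F XOR T = True ✓
fog XOR hot = F XOR F = False ✓
alarm XOR lock XOR valve = F XOR T XOR T = False ✓
fog XOR lock XOR valve = F XOR T XOR T = False ✓
cold XOR idle XOR lock = F XOR F XOR T = True ✓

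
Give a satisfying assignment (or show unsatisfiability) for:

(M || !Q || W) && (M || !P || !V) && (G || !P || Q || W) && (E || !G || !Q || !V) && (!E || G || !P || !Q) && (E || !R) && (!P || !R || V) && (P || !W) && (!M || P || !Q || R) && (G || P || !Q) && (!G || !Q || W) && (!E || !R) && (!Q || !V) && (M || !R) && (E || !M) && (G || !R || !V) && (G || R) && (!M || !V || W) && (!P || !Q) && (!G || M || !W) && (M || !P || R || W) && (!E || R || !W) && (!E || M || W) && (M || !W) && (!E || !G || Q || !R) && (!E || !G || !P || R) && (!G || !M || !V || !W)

Set W = False.
Set V = False.
Set M = True.
  then (E || !M) forces E = True.
  then (!E || !R) forces R = False.
  then (G || R) forces G = True.
  then (!E || !G || !P || R) forces P = False.
  then (!M || P || !Q || R) forces Q = False.
All clauses satisfied.

W=F; V=F; M=T; E=T; Q=F; G=T; R=F; P=F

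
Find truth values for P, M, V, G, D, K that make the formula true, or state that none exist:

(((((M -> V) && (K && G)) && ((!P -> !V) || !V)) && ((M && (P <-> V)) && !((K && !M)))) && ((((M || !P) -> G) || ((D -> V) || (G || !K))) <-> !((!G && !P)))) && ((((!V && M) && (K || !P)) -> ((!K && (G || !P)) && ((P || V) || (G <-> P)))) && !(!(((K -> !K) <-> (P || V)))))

No satisfying assignment exists.

Case G = True: the formula simplifies to ((((M -> V) && K) && ((!P -> !V) || !V)) && ((M && (P <-> V)) && !((K && !M)))) && ((((!V && M) && (K || !P)) -> (!K && ((P || V) || P))) && !(!(((K -> !K) <-> (P || V))))).
  K = True: simplifies to (((M -> V) && ((!P -> !V) || !V)) && ((M && (P <-> V)) && !(!M))) && (!((!V && M)) && !(!(!((P || V))))).
    V = True: the conjunct !(!(!((P || V)))) becomes !(!False) = False.
    V = False: simplifies to (!M && ((M && !P) && !(!M))) && (!M && !(!(!P))).
      M = True: the conjunct !M is False.
      M = False: the conjunct M is False.
  K = False: the conjunct K is False.
Case G = False: the conjunct G is False.
Both cases fail — unsatisfiable.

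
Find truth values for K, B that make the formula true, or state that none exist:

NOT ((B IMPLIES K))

K = False; B = True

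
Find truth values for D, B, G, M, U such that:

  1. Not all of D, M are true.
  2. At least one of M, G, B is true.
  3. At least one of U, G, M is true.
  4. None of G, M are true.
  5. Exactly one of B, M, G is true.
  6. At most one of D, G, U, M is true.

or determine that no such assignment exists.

D=F; B=T; G=F; M=F; U=T

  (1) {D, M}: 0/2 true — not all ✓
  (2) {M, G, B}: 1 true — at least one ✓
  (3) {U, G, M}: 1 true — at least one ✓
  (4) {G, M}: 0 true — none ✓
  (5) {B, M, G}: 1 true — exactly one ✓
  (6) {D, G, U, M}: 1 true — at most one ✓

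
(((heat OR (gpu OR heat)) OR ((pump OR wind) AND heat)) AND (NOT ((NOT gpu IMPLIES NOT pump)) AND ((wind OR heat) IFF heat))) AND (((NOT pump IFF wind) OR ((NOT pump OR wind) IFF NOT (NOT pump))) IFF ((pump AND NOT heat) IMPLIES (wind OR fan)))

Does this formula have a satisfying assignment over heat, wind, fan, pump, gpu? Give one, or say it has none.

heat = True; wind = True; fan = True; pump = True; gpu = False

  ((heat OR (gpu OR heat)) OR ((pump OR wind) AND heat)) AND (NOT ((NOT gpu IMPLIES NOT pump)) AND ((wind OR heat) IFF heat)) = True
    (heat OR (gpu OR heat)) OR ((pump OR wind) AND heat) = True
      heat OR (gpu OR heat) = True
        gpu OR heat = True
      (pump OR wind) AND heat = True
        pump OR wind = True
    NOT ((NOT gpu IMPLIES NOT pump)) AND ((wind OR heat) IFF heat) = True
      NOT ((NOT gpu IMPLIES NOT pump)) = True
        NOT gpu IMPLIES NOT pump = False
          NOT gpu = True
          NOT pump = False
      (wind OR heat) IFF heat = True
        wind OR heat = True
  ((NOT pump IFF wind) OR ((NOT pump OR wind) IFF NOT (NOT pump))) IFF ((pump AND NOT heat) IMPLIES (wind OR fan)) = True
    (NOT pump IFF wind) OR ((NOT pump OR wind) IFF NOT (NOT pump)) = True
      NOT pump IFF wind = False
        NOT pump = False
      (NOT pump OR wind) IFF NOT (NOT pump) = True
        NOT pump OR wind = True
          NOT pump = False
        NOT (NOT pump) = True
          NOT pump = False
    (pump AND NOT heat) IMPLIES (wind OR fan) = True
      pump AND NOT heat = False
        NOT heat = False
      wind OR fan = True
Both conjuncts True, so the formula holds.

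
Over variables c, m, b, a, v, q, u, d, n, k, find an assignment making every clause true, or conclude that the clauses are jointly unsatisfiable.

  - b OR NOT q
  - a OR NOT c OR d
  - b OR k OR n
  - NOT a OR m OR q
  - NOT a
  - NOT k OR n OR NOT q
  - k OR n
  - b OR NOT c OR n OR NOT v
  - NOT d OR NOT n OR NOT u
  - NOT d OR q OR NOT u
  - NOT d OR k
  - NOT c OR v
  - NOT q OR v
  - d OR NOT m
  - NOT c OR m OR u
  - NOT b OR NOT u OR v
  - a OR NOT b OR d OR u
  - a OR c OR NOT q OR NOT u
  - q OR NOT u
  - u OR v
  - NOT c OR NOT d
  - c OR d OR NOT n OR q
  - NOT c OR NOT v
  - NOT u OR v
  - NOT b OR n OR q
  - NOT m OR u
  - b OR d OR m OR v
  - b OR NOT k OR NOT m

c = False, m = False, b = False, a = False, v = True, q = False, u = False, d = True, n = False, k = True

Unit clause (NOT a) forces a = False.
Try c = True:
  (a OR NOT c OR d) forces d = True.
  clause (NOT c OR NOT d) is falsified — backtrack.
So c = False.
Set m = False.
Set b = False.
  then (b OR NOT q) forces q = False.
  then (q OR NOT u) forces u = False.
  then (u OR v) forces v = True.
Set d = True.
  then (NOT d OR k) forces k = True.
Set n = False.
All clauses satisfied.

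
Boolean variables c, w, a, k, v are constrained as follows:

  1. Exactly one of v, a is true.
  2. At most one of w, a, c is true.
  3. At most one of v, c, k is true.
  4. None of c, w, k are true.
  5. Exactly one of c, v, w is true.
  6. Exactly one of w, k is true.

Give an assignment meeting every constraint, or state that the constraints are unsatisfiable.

Case c = True:
  Constraint (4) is violated (c=T) — contradiction.
Case c = False:
  (4) forces w = False.
  (4) forces k = False.
  Constraint (6) is violated (w=F, k=F) — contradiction.
Both cases fail — unsatisfiable.

Unsatisfiable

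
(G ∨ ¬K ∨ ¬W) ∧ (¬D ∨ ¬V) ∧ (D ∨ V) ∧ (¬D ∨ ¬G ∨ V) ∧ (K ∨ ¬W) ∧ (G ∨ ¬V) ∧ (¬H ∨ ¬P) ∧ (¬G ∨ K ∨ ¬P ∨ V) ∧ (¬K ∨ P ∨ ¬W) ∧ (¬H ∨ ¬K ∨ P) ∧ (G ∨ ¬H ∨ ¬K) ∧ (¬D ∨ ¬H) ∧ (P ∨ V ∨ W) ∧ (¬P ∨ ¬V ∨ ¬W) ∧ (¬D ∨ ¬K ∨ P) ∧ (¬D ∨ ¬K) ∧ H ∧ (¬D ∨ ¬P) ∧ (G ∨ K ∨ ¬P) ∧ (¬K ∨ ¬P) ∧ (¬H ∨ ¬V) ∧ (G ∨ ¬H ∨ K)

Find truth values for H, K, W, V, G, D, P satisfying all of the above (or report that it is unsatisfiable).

Case H = True:
  (¬H ∨ ¬P) forces P = False.
  (¬H ∨ ¬K ∨ P) forces K = False.
  (K ∨ ¬W) forces W = False.
  (¬D ∨ ¬H) forces D = False.
  (D ∨ V) forces V = True.
  Clause (¬H ∨ ¬V) is falsified — contradiction.
Case H = False:
  Clause (H) is falsified — contradiction.
Both cases fail, so the formula is unsatisfiable.

UNSATISFIABLE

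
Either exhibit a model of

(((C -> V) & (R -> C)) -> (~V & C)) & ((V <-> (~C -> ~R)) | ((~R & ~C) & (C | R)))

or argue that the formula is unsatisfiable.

R: True, C: False, V: False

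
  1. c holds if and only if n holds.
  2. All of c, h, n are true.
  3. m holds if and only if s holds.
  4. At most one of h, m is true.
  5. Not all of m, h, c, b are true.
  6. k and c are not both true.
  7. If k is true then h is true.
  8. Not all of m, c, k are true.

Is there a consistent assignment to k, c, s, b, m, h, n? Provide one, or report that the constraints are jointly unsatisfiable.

k=F, c=T, s=F, b=F, m=F, h=T, n=T

  (1) c=T, n=T — same ✓
  (2) {c, h, n}: all 3 true ✓
  (3) m=F, s=F — same ✓
  (4) {h, m}: 1 true — at most one ✓
  (5) {m, h, c, b}: 2/4 true — not all ✓
  (6) k=F, c=T — not both ✓
  (7) k=F ⇒ h: vacuous ✓
  (8) {m, c, k}: 1/3 true — not all ✓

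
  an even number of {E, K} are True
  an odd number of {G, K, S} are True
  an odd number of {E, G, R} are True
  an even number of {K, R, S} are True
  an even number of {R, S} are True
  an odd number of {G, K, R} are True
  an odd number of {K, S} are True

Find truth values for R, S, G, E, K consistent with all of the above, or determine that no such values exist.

R = True, S = True, G = False, E = False, K = False

{E, K}: 0 true → even ✓
{G, K, S}: 1 true → odd ✓
{E, G, R}: 1 true → odd ✓
{K, R, S}: 2 true → even ✓
{R, S}: 2 true → even ✓
{G, K, R}: 1 true → odd ✓
{K, S}: 1 true → odd ✓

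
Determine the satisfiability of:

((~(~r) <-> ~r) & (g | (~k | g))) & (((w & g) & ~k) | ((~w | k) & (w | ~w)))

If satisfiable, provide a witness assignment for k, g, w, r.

The conjunct ~(~r) <-> ~r is unsatisfiable on its own:
  r=F: evaluates to False.
  r=T: evaluates to False.
So the whole conjunction is unsatisfiable.

UNSATISFIABLE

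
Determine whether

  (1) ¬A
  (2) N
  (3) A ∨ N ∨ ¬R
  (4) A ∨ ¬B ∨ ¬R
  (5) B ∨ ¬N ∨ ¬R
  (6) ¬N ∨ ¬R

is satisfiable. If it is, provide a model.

Unit clause (¬A) forces A = False.
Unit clause (N) forces N = True.
In (¬N ∨ ¬R) only ¬R is left, so R = False.
Set B = True.
All clauses satisfied.

B = True, N = True, R = False, A = False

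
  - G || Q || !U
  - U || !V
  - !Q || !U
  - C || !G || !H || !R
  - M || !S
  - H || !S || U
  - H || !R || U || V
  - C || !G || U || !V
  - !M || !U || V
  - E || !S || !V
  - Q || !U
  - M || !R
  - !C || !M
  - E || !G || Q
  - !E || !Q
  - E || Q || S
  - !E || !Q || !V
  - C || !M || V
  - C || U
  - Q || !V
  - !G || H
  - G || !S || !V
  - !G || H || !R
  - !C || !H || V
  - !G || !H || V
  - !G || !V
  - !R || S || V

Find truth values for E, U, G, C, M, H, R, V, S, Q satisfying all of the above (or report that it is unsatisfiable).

Set E = True.
  then (!E || !Q) forces Q = False.
  then (Q || !V) forces V = False.
  then (Q || !U) forces U = False.
  then (C || U) forces C = True.
  then (!C || !H || V) forces H = False.
  then (H || !S || U) forces S = False.
  then (H || !R || U || V) forces R = False.
  then (!C || !M) forces M = False.
  then (!G || H) forces G = False.
All clauses satisfied.

E = True, U = False, G = False, C = True, M = False, H = False, R = False, V = False, S = False, Q = False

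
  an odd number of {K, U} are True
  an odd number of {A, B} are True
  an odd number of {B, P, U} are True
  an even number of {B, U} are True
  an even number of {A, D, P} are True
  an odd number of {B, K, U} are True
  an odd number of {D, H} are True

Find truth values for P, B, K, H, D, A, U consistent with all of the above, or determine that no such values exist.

P = True, B = False, K = True, H = True, D = False, A = True, U = False

{K, U}: 1 true → odd ✓
{A, B}: 1 true → odd ✓
{B, P, U}: 1 true → odd ✓
{B, U}: 0 true → even ✓
{A, D, P}: 2 true → even ✓
{B, K, U}: 1 true → odd ✓
{D, H}: 1 true → odd ✓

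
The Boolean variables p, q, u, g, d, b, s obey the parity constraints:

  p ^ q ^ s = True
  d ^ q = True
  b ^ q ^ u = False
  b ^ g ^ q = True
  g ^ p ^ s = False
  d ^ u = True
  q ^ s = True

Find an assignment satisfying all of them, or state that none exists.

p=F, q=F, u=F, g=T, d=T, b=F, s=T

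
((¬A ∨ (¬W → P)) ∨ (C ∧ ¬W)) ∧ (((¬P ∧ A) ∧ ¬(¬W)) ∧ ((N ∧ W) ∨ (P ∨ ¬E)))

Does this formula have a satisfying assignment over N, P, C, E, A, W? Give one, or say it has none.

N = True, P = False, C = True, E = True, A = True, W = True

  (¬A ∨ (¬W → P)) ∨ (C ∧ ¬W) = True
    ¬A ∨ (¬W → P) = True
      ¬A = False
      ¬W → P = True
        ¬W = False
    C ∧ ¬W = False
      ¬W = False
  ((¬P ∧ A) ∧ ¬(¬W)) ∧ ((N ∧ W) ∨ (P ∨ ¬E)) = True
    (¬P ∧ A) ∧ ¬(¬W) = True
      ¬P ∧ A = True
        ¬P = True
      ¬(¬W) = True
        ¬W = False
    (N ∧ W) ∨ (P ∨ ¬E) = True
      N ∧ W = True
      P ∨ ¬E = False
        ¬E = False
Both conjuncts True, so the formula holds.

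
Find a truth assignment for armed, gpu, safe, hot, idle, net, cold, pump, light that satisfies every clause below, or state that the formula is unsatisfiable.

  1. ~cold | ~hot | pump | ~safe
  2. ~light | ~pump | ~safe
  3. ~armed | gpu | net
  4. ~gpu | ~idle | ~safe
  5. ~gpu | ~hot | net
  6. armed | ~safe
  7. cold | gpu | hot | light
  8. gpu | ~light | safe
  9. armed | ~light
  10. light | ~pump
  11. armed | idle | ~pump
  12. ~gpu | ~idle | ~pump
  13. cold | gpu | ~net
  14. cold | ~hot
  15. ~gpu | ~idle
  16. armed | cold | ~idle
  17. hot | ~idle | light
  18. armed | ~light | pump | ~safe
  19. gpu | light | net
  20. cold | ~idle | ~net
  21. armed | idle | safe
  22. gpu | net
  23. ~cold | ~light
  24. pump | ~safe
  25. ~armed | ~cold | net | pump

Set armed = True.
Set gpu = False.
  then (~armed | gpu | net) forces net = True.
  then (cold | gpu | ~net) forces cold = True.
  then (~cold | ~light) forces light = False.
  then (light | ~pump) forces pump = False.
  then (pump | ~safe) forces safe = False.
Set hot = False.
  then (hot | ~idle | light) forces idle = False.
All clauses satisfied.

armed = True, gpu = False, safe = False, hot = False, idle = False, net = True, cold = True, pump = False, light = False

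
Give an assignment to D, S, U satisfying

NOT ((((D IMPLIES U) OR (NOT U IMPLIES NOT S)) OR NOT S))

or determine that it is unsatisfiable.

D = True; S = True; U = False

  NOT ((((D IMPLIES U) OR (NOT U IMPLIES NOT S)) OR NOT S)) = True
    ((D IMPLIES U) OR (NOT U IMPLIES NOT S)) OR NOT S = False
      (D IMPLIES U) OR (NOT U IMPLIES NOT S) = False
        D IMPLIES U = False
        NOT U IMPLIES NOT S = False
          NOT U = True
          NOT S = False
      NOT S = False
The formula evaluates to True.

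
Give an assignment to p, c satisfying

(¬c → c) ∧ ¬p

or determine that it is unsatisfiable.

p = False; c = True

  ¬c → c = True
    ¬c = False
  ¬p = True
Both conjuncts True, so the formula holds.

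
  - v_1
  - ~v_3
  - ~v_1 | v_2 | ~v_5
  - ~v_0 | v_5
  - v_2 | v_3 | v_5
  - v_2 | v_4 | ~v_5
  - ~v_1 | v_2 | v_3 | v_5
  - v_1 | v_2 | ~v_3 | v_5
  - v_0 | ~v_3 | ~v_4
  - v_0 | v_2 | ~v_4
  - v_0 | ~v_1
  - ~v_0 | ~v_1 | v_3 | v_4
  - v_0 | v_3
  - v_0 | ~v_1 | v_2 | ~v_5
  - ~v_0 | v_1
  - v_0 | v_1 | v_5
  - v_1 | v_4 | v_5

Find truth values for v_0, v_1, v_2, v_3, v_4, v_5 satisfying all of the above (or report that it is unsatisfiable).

v_0=T, v_1=T, v_2=T, v_3=F, v_4=T, v_5=T

Unit clause (v_1) forces v_1 = True.
Unit clause (~v_3) forces v_3 = False.
In (v_0 | ~v_1) only v_0 is left, so v_0 = True.
In (~v_0 | ~v_1 | v_3 | v_4) only v_4 is left, so v_4 = True.
In (~v_0 | v_5) only v_5 is left, so v_5 = True.
In (~v_1 | v_2 | ~v_5) only v_2 is left, so v_2 = True.
All clauses satisfied.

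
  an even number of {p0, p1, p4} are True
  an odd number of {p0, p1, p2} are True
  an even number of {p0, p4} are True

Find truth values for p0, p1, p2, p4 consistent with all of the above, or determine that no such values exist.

p0 = True, p1 = False, p2 = False, p4 = True

{p0, p1, p4}: 2 true → even ✓
{p0, p1, p2}: 1 true → odd ✓
{p0, p4}: 2 true → even ✓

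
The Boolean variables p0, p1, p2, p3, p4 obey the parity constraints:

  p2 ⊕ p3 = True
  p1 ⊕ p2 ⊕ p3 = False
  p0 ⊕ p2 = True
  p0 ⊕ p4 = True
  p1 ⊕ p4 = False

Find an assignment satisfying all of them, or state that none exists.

p0=F; p1=T; p2=T; p3=F; p4=T

p2 ⊕ p3 = T ⊕ F = True ✓
p1 ⊕ p2 ⊕ p3 = T ⊕ T ⊕ F = False ✓
p0 ⊕ p2 = F ⊕ T = True ✓
p0 ⊕ p4 = F ⊕ T = True ✓
p1 ⊕ p4 = T ⊕ T = False ✓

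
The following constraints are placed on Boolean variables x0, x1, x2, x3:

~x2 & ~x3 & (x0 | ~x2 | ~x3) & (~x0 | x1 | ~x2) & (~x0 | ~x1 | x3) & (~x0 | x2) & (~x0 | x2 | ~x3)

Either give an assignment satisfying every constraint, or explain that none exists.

x0: False, x1: False, x2: False, x3: False

Unit clause (~x2) forces x2 = False.
Unit clause (~x3) forces x3 = False.
In (~x0 | x2) only ~x0 is left, so x0 = False.
Set x1 = False.
Check each clause:
  (~x2): ~x2 holds.
  (~x3): ~x3 holds.
  (x0 | ~x2 | ~x3): ~x2 holds.
  (~x0 | x1 | ~x2): ~x0 holds.
  (~x0 | ~x1 | x3): ~x0 holds.
  (~x0 | x2): ~x0 holds.
  (~x0 | x2 | ~x3): ~x0 holds.
All clauses satisfied.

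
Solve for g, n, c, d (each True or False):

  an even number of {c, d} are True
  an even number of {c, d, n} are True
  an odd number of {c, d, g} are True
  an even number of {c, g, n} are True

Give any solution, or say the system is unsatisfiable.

g=T, n=F, c=T, d=T

{c, d}: 2 true → even ✓
{c, d, n}: 2 true → even ✓
{c, d, g}: 3 true → odd ✓
{c, g, n}: 2 true → even ✓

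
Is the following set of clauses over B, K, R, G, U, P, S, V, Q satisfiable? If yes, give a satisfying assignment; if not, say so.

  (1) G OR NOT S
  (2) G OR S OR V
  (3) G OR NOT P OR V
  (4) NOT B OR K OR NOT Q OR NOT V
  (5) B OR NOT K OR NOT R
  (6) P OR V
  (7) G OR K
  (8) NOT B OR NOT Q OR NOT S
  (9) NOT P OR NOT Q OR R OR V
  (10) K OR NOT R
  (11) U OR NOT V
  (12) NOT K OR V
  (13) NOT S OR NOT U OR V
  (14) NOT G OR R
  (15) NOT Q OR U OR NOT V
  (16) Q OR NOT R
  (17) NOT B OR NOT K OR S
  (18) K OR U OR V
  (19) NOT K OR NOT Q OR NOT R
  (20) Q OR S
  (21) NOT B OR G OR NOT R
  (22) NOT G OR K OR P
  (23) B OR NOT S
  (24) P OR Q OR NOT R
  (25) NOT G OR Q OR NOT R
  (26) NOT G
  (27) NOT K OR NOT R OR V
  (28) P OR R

Unit clause (NOT G) forces G = False.
In (G OR NOT S) only NOT S is left, so S = False.
In (G OR S OR V) only V is left, so V = True.
In (G OR K) only K is left, so K = True.
In (U OR NOT V) only U is left, so U = True.
In (NOT B OR NOT K OR S) only NOT B is left, so B = False.
In (Q OR S) only Q is left, so Q = True.
In (B OR NOT K OR NOT R) only NOT R is left, so R = False.
In (P OR R) only P is left, so P = True.
All clauses satisfied.

B = False; K = True; R = False; G = False; U = True; P = True; S = False; V = True; Q = True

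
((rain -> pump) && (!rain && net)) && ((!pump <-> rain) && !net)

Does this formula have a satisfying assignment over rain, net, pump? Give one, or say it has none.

Case net = True: the conjunct !net is False.
Case net = False: the conjunct net is False.
Both cases fail — unsatisfiable.

The formula is unsatisfiable.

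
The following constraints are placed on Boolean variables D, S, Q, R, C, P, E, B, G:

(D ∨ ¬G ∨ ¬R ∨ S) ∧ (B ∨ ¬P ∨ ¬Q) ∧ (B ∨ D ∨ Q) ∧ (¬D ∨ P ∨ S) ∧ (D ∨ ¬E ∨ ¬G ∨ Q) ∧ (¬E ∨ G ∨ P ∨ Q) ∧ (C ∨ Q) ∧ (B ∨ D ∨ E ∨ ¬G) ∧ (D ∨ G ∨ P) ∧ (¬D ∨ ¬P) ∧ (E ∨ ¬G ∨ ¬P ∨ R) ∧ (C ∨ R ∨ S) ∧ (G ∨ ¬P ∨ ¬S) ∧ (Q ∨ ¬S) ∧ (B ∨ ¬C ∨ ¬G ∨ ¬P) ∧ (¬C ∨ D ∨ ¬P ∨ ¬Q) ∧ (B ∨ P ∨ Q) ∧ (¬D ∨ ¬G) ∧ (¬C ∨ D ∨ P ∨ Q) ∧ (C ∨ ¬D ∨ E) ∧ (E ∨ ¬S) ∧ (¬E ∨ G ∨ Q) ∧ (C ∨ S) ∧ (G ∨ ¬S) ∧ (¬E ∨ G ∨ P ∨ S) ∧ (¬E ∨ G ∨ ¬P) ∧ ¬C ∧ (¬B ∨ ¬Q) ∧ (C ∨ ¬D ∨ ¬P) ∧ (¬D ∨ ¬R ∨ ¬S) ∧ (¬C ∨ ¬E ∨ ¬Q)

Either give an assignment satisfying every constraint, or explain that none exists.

D = False, S = True, Q = True, R = True, C = False, P = False, E = True, B = False, G = True

Unit clause (¬C) forces C = False.
In (C ∨ Q) only Q is left, so Q = True.
In (C ∨ S) only S is left, so S = True.
In (G ∨ ¬S) only G is left, so G = True.
In (¬B ∨ ¬Q) only ¬B is left, so B = False.
In (B ∨ ¬P ∨ ¬Q) only ¬P is left, so P = False.
In (¬D ∨ ¬G) only ¬D is left, so D = False.
In (E ∨ ¬S) only E is left, so E = True.
Set R = True.
All clauses satisfied.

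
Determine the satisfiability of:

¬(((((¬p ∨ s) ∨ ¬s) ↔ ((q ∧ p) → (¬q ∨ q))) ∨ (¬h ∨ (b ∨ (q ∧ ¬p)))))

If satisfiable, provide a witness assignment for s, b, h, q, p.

Case p = True: the formula simplifies to ¬((((s ∨ ¬s) ↔ (q → (¬q ∨ q))) ∨ (¬h ∨ b))).
  h = True: simplifies to ¬((((s ∨ ¬s) ↔ (q → (¬q ∨ q))) ∨ b)).
    b = True: this becomes ¬((((s ∨ ¬s) ↔ (q → (¬q ∨ q))) ∨ True)) = False.
    b = False: simplifies to ¬(((s ∨ ¬s) ↔ (q → (¬q ∨ q)))).
      q = True: simplifies to ¬((s ∨ ¬s)).
        s = True: this becomes ¬((True ∨ False)) = False.
        s = False: this becomes ¬((False ∨ True)) = False.
      q = False: simplifies to ¬((s ∨ ¬s)).
        s = True: this becomes ¬((True ∨ False)) = False.
        s = False: this becomes ¬((False ∨ True)) = False.
  h = False: this becomes ¬((((s ∨ ¬s) ↔ (q → (¬q ∨ q))) ∨ True)) = False.
Case p = False: the formula becomes ¬((True ∨ (¬h ∨ (b ∨ q)))) = False.
Both cases fail — unsatisfiable.

Unsatisfiable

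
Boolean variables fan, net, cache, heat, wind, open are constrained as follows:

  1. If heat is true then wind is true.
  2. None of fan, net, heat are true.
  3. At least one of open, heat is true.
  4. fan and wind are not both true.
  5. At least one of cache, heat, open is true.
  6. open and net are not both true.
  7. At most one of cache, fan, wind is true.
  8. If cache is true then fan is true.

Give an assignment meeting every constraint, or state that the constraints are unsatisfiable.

fan: False, net: False, cache: False, heat: False, wind: False, open: True

  (1) heat=F ⇒ wind: vacuous ✓
  (2) {fan, net, heat}: 0 true — none ✓
  (3) {open, heat}: 1 true — at least one ✓
  (4) fan=F, wind=F — not both ✓
  (5) {cache, heat, open}: 1 true — at least one ✓
  (6) open=T, net=F — not both ✓
  (7) {cache, fan, wind}: 0 true — at most one ✓
  (8) cache=F ⇒ fan: vacuous ✓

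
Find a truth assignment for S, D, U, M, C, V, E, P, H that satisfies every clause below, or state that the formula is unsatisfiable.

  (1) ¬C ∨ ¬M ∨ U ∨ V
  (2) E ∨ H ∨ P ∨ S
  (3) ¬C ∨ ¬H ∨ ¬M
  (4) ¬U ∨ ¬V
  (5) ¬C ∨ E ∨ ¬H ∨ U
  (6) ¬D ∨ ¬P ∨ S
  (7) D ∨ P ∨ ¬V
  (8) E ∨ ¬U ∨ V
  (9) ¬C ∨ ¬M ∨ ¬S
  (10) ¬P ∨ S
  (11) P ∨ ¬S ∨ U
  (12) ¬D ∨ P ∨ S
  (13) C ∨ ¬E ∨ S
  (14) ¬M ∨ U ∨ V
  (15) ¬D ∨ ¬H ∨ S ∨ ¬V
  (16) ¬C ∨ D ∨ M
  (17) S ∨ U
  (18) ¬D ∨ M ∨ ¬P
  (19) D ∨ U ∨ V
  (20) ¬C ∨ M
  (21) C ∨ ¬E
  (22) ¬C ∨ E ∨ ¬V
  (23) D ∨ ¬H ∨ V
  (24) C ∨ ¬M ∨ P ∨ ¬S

S = True, D = False, U = False, M = True, C = False, V = True, E = False, P = True, H = False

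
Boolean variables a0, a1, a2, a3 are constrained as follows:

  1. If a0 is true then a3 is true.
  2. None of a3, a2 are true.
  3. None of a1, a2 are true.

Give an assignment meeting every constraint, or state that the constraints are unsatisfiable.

a0: False; a1: False; a2: False; a3: False

  (1) a0=F ⇒ a3: vacuous ✓
  (2) {a3, a2}: 0 true — none ✓
  (3) {a1, a2}: 0 true — none ✓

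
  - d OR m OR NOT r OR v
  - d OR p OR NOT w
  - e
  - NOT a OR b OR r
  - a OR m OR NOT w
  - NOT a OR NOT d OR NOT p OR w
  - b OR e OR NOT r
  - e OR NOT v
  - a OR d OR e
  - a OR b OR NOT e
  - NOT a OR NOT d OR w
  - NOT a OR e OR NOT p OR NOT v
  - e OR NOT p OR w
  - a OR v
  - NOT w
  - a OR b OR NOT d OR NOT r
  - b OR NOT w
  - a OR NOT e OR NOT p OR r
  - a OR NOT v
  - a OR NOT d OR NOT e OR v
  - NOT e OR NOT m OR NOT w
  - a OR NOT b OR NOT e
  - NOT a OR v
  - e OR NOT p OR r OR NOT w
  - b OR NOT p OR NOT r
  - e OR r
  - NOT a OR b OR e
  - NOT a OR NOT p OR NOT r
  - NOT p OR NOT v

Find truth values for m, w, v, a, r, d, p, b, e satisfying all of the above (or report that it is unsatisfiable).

m=F, w=F, v=T, a=T, r=T, d=F, p=F, b=F, e=T

Unit clause (e) forces e = True.
Unit clause (NOT w) forces w = False.
Set m = False.
Try v = False:
  (a OR v) forces a = True.
  clause (NOT a OR v) is falsified — backtrack.
So v = True.
  then (a OR NOT v) forces a = True.
  then (NOT p OR NOT v) forces p = False.
  then (NOT a OR NOT d OR w) forces d = False.
Set r = True.
Set b = False.
All clauses satisfied.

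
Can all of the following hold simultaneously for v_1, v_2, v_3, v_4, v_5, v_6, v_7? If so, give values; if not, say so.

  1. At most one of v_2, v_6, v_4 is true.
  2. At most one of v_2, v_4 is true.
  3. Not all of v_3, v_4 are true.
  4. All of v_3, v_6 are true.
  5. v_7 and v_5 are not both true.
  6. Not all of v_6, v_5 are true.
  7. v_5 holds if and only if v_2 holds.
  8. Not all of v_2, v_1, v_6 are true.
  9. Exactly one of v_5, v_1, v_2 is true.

v_1 = True; v_2 = False; v_3 = True; v_4 = False; v_5 = False; v_6 = True; v_7 = True

  (1) {v_2, v_6, v_4}: 1 true — at most one ✓
  (2) {v_2, v_4}: 0 true — at most one ✓
  (3) {v_3, v_4}: 1/2 true — not all ✓
  (4) {v_3, v_6}: all 2 true ✓
  (5) v_7=T, v_5=F — not both ✓
  (6) {v_6, v_5}: 1/2 true — not all ✓
  (7) v_5=F, v_2=F — same ✓
  (8) {v_2, v_1, v_6}: 2/3 true — not all ✓
  (9) {v_5, v_1, v_2}: 1 true — exactly one ✓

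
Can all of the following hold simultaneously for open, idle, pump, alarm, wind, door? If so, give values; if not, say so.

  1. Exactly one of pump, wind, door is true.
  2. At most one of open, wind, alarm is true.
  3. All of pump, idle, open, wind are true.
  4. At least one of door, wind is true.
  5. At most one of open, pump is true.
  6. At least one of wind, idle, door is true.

Case open = True:
  (2) with open=T forces wind = False.
  Constraint (3) is violated (wind=F) — contradiction.
Case open = False:
  Constraint (3) is violated (open=F) — contradiction.
Both cases fail — unsatisfiable.

Unsatisfiable — no assignment works.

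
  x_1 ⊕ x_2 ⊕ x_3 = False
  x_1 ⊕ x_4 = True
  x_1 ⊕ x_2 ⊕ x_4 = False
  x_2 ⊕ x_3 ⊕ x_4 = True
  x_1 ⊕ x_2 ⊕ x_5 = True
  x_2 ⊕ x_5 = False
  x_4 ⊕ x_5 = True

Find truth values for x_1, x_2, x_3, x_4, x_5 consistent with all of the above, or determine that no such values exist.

x_1=T, x_2=T, x_3=F, x_4=F, x_5=T

x_1 ⊕ x_2 ⊕ x_3 = T ⊕ T ⊕ F = False ✓
x_1 ⊕ x_4 = T ⊕ F = True ✓
x_1 ⊕ x_2 ⊕ x_4 = T ⊕ T ⊕ F = False ✓
x_2 ⊕ x_3 ⊕ x_4 = T ⊕ F ⊕ F = True ✓
x_1 ⊕ x_2 ⊕ x_5 = T ⊕ T ⊕ T = True ✓
x_2 ⊕ x_5 = T ⊕ T = False ✓
x_4 ⊕ x_5 = F ⊕ T = True ✓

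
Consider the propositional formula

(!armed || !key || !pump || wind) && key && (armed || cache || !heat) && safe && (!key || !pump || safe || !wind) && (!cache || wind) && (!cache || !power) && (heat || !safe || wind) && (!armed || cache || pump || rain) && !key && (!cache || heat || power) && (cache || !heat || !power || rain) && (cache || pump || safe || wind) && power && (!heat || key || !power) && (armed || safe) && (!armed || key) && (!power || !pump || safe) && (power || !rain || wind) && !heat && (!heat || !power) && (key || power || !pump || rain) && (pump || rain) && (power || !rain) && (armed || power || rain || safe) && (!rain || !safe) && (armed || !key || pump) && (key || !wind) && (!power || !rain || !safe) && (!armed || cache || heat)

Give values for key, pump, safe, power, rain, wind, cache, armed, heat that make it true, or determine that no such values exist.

Case key = True:
  Clause (!key) is falsified — contradiction.
Case key = False:
  Clause (key) is falsified — contradiction.
Both cases fail, so the formula is unsatisfiable.

The formula is unsatisfiable.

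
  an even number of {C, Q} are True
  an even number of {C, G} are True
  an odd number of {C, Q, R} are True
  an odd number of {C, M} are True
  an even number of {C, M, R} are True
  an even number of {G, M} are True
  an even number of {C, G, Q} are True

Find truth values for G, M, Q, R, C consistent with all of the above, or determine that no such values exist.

Adding constraints 2, 4, 6 mod 2: every variable appears an even number of times on the left, so the left side is 0.
But the right sides sum to 1 (mod 2). 0 ≠ 1 — the system is inconsistent.

Unsatisfiable — no assignment works.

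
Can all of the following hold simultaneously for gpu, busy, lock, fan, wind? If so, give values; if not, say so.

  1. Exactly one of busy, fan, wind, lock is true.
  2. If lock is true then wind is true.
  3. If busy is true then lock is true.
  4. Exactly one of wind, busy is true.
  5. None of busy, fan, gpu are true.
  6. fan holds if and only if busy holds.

gpu=F, busy=F, lock=F, fan=F, wind=T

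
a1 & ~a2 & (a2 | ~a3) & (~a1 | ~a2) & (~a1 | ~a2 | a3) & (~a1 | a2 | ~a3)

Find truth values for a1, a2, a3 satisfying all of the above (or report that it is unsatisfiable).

a1 = True; a2 = False; a3 = False

Unit clause (a1) forces a1 = True.
Unit clause (~a2) forces a2 = False.
In (a2 | ~a3) only ~a3 is left, so a3 = False.
Check each clause:
  (a1): a1 holds.
  (~a2): ~a2 holds.
  (a2 | ~a3): ~a3 holds.
  (~a1 | ~a2): ~a2 holds.
  (~a1 | ~a2 | a3): ~a2 holds.
  (~a1 | a2 | ~a3): ~a3 holds.
All clauses satisfied.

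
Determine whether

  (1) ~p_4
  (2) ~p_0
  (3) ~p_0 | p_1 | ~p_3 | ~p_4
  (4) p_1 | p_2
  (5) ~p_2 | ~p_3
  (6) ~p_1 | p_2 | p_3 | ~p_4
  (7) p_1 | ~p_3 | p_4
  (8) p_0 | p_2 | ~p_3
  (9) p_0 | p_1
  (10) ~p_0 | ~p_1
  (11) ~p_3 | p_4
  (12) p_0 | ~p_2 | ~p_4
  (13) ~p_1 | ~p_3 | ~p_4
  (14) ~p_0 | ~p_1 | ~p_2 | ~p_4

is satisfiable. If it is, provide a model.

p_0=F, p_1=T, p_2=T, p_3=F, p_4=F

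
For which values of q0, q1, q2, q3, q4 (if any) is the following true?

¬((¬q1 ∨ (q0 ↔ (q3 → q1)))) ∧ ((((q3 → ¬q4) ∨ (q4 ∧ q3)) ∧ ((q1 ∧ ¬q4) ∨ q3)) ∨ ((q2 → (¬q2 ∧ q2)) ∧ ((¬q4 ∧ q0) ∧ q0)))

q0=F; q1=T; q2=T; q3=T; q4=T

  ¬((¬q1 ∨ (q0 ↔ (q3 → q1)))) = True
    ¬q1 ∨ (q0 ↔ (q3 → q1)) = False
      ¬q1 = False
      q0 ↔ (q3 → q1) = False
        q3 → q1 = True
  (((q3 → ¬q4) ∨ (q4 ∧ q3)) ∧ ((q1 ∧ ¬q4) ∨ q3)) ∨ ((q2 → (¬q2 ∧ q2)) ∧ ((¬q4 ∧ q0) ∧ q0)) = True
    ((q3 → ¬q4) ∨ (q4 ∧ q3)) ∧ ((q1 ∧ ¬q4) ∨ q3) = True
      (q3 → ¬q4) ∨ (q4 ∧ q3) = True
        q3 → ¬q4 = False
          ¬q4 = False
        q4 ∧ q3 = True
      (q1 ∧ ¬q4) ∨ q3 = True
        q1 ∧ ¬q4 = False
          ¬q4 = False
    (q2 → (¬q2 ∧ q2)) ∧ ((¬q4 ∧ q0) ∧ q0) = False
      q2 → (¬q2 ∧ q2) = False
        ¬q2 ∧ q2 = False
          ¬q2 = False
      (¬q4 ∧ q0) ∧ q0 = False
        ¬q4 ∧ q0 = False
          ¬q4 = False
Both conjuncts True, so the formula holds.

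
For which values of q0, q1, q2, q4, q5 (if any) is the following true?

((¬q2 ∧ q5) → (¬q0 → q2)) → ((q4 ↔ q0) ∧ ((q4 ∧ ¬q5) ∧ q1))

q0 = False, q1 = False, q2 = False, q4 = False, q5 = True

  ((¬q2 ∧ q5) → (¬q0 → q2)) → ((q4 ↔ q0) ∧ ((q4 ∧ ¬q5) ∧ q1)) = True
    (¬q2 ∧ q5) → (¬q0 → q2) = False
      ¬q2 ∧ q5 = True
        ¬q2 = True
      ¬q0 → q2 = False
        ¬q0 = True
    (q4 ↔ q0) ∧ ((q4 ∧ ¬q5) ∧ q1) = False
      q4 ↔ q0 = True
      (q4 ∧ ¬q5) ∧ q1 = False
        q4 ∧ ¬q5 = False
          ¬q5 = False
The formula evaluates to True.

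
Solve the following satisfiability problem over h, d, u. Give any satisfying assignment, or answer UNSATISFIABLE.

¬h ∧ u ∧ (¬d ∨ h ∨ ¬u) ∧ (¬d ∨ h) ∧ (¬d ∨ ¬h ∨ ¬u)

h = False; d = False; u = True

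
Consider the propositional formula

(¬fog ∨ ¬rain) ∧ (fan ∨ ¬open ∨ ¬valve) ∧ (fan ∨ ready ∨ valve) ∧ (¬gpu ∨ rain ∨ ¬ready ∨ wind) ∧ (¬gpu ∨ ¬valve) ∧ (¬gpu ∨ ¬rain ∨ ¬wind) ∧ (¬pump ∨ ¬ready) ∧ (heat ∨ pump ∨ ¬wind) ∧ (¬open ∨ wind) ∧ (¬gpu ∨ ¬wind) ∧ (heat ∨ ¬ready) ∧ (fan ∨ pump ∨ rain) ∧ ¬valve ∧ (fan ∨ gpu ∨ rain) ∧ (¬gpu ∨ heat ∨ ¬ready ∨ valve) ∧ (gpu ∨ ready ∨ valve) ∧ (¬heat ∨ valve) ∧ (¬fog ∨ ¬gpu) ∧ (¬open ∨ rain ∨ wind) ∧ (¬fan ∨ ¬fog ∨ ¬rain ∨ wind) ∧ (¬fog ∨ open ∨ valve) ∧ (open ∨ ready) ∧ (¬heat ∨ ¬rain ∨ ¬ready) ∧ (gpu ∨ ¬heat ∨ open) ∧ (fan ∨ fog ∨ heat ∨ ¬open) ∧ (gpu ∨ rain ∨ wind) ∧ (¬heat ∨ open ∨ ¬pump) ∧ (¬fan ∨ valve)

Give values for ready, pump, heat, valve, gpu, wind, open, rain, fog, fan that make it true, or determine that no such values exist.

Case valve = True:
  Clause (¬valve) is falsified — contradiction.
Case valve = False:
  (¬heat ∨ valve) forces heat = False.
  (heat ∨ ¬ready) forces ready = False.
  (fan ∨ ready ∨ valve) forces fan = True.
  Clause (¬fan ∨ valve) is falsified — contradiction.
Both cases fail, so the formula is unsatisfiable.

Unsatisfiable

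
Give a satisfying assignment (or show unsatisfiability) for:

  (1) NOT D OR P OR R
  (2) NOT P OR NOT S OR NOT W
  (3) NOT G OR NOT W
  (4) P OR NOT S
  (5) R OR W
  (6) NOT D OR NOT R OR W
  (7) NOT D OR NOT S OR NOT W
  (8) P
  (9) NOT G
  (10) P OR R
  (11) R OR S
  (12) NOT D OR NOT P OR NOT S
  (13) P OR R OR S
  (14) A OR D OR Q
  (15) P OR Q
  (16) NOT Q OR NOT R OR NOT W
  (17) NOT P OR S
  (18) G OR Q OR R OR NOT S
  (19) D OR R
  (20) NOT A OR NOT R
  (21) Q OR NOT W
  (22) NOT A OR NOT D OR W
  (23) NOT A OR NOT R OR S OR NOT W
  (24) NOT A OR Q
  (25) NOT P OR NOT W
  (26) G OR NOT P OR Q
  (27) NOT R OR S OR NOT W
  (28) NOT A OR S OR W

P: True; D: False; S: True; A: False; W: False; R: True; Q: True; G: False

Unit clause (P) forces P = True.
Unit clause (NOT G) forces G = False.
In (NOT P OR S) only S is left, so S = True.
In (NOT P OR NOT W) only NOT W is left, so W = False.
In (G OR NOT P OR Q) only Q is left, so Q = True.
In (R OR W) only R is left, so R = True.
In (NOT D OR NOT R OR W) only NOT D is left, so D = False.
In (NOT A OR NOT R) only NOT A is left, so A = False.
All clauses satisfied.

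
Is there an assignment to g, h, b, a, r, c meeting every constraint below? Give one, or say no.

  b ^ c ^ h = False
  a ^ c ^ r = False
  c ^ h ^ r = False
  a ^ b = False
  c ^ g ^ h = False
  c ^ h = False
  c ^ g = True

Adding constraints 1, 2, 3, 4, 5, 6, 7 mod 2: every variable appears an even number of times on the left, so the left side is 0.
But the right sides sum to 1 (mod 2). 0 ≠ 1 — the system is inconsistent.

UNSATISFIABLE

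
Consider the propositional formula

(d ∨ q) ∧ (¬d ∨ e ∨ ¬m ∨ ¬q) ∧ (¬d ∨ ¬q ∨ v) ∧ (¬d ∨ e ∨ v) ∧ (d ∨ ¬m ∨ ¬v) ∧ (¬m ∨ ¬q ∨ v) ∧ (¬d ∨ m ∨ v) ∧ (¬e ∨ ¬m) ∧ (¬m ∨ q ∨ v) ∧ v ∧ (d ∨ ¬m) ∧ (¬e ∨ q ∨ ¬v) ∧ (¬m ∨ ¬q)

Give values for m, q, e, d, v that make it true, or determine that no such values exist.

m: True, q: False, e: False, d: True, v: True

Unit clause (v) forces v = True.
Set m = True.
  then (d ∨ ¬m ∨ ¬v) forces d = True.
  then (¬e ∨ ¬m) forces e = False.
  then (¬m ∨ ¬q) forces q = False.
All clauses satisfied.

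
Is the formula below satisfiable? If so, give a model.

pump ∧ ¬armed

armed=F; pump=T

  ¬armed = True
Both conjuncts True, so the formula holds.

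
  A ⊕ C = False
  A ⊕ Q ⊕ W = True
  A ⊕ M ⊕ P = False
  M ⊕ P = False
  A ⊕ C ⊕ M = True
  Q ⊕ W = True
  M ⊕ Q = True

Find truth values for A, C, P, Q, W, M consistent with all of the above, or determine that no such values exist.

A = False, C = False, P = True, Q = False, W = True, M = True

A ⊕ C = F ⊕ F = False ✓
A ⊕ Q ⊕ W = F ⊕ F ⊕ T = True ✓
A ⊕ M ⊕ P = F ⊕ T ⊕ T = False ✓
M ⊕ P = T ⊕ T = False ✓
A ⊕ C ⊕ M = F ⊕ F ⊕ T = True ✓
Q ⊕ W = F ⊕ T = True ✓
M ⊕ Q = T ⊕ F = True ✓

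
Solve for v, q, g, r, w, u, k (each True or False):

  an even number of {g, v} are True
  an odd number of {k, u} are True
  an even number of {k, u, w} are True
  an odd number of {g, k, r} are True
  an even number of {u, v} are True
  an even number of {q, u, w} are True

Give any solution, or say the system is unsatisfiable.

v: False, q: True, g: False, r: False, w: True, u: False, k: True

{g, v}: 0 true → even ✓
{k, u}: 1 true → odd ✓
{k, u, w}: 2 true → even ✓
{g, k, r}: 1 true → odd ✓
{u, v}: 0 true → even ✓
{q, u, w}: 2 true → even ✓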